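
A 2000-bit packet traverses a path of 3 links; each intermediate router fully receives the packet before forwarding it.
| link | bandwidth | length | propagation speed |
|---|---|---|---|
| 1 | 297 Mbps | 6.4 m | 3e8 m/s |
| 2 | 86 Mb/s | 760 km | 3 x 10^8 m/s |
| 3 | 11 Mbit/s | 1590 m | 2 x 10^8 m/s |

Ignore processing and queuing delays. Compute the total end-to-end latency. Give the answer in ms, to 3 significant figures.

Transmission delays (L/R per hop): 0.00673401, 0.0232558, 0.181818 ms; sum = 0.211808 ms.
Propagation delays (d/s per hop): 2.13333e-05, 2.53333, 0.00795 ms; sum = 2.5413 ms.
End-to-end = 2.75 ms.

2.75 ms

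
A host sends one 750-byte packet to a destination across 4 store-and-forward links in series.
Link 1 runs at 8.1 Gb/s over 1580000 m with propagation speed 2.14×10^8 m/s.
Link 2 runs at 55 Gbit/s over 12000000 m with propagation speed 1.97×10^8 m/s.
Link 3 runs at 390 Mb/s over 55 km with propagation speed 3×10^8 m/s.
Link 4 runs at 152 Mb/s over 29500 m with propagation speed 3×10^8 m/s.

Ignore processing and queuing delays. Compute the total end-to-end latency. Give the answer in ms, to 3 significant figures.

L = 750 × 8 = 6000 bits.
Transmission delays (L/R per hop): 0.000740741, 0.000109091, 0.0153846, 0.0394737 ms; sum = 0.0557081 ms.
Propagation delays (d/s per hop): 7.38318, 60.9137, 0.183333, 0.0983333 ms; sum = 68.5785 ms.
End-to-end = 68.6 ms.

68.6 ms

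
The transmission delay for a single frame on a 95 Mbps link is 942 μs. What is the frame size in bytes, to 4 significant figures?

L = R × t_tx = 95000000 b/s × 0.000942 s = 89490 bits.
In bytes: 89490 / 8 = 11190 bytes.

11190 bytes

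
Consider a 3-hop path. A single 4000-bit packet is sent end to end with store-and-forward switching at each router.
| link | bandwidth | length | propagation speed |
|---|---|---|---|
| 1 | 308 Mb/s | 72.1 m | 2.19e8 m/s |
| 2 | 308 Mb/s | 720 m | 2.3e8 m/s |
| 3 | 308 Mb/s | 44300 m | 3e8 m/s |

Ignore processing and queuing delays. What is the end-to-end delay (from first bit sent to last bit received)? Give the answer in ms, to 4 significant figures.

Transmission delay per hop = L/R = 4000/308000000 = 0.012987 ms; 3 hops → 0.038961 ms.
Propagation delays (d/s per hop): 0.000329224, 0.00313043, 0.147667 ms; sum = 0.151126 ms.
End-to-end = 0.1901 ms.

0.1901 ms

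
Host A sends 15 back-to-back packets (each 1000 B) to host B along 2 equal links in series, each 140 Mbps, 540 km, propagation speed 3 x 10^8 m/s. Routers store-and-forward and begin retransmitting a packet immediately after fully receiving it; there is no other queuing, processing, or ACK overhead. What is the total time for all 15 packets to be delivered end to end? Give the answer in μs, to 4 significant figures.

4514 μs

Per-hop transmission t_tx = L/R = 8000/140000000 = 57.1429 μs.
Per-hop propagation t_prop = 540000/300000000 = 1800 μs.
Pipeline fill: first packet needs 2·t_tx to clear all hops; remaining 14 packets each add one t_tx.
Total = (2+15-1)·t_tx + 2·t_prop = 16·57.1429 + 2·1800 = 4514 μs.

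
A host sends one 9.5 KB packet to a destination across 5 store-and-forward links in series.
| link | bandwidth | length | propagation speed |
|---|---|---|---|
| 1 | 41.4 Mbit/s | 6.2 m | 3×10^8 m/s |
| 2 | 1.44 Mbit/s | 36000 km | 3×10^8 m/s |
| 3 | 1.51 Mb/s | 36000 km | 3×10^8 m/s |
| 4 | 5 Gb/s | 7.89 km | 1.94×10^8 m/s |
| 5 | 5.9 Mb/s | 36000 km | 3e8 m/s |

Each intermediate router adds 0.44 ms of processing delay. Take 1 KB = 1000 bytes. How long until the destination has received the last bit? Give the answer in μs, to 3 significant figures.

480000 μs

L = 76000 bits.
Transmission delays (L/R per hop): 1835.75, 52777.8, 50331.1, 15.2, 12881.4 μs; sum = 117841 μs.
Propagation delays (d/s per hop): 0.0206667, 120000, 120000, 40.6701, 120000 μs; sum = 360041 μs.
Processing at 4 router(s): 4 × 0.44 ms = 1760 μs.
End-to-end = 480000 μs.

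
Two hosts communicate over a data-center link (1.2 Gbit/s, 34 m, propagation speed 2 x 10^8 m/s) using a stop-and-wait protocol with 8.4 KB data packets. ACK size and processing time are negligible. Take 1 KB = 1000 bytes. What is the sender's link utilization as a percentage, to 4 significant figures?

t_tx = L/R = 67200/1200000000 = 5.6e-05 s.
t_prop = 34/200000000 = 1.7e-07 s; RTT = 3.4e-07 s.
Cycle = t_tx + RTT = 5.634e-05 s.
Utilization = t_tx / cycle = 5.6e-05/5.634e-05 = 99.40 %.

99.40 %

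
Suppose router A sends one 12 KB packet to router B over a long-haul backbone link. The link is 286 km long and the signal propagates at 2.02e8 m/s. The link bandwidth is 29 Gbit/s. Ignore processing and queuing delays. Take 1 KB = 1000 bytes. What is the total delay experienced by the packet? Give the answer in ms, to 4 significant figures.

L = 96000 bits.
Transmission delay = L/R = 96000 / 29000000000 = 0.00331034 ms.
Propagation delay = d/s = 286000 m / 202000000 m/s = 1.41584 ms.
Total = 1.419 ms.

1.419 ms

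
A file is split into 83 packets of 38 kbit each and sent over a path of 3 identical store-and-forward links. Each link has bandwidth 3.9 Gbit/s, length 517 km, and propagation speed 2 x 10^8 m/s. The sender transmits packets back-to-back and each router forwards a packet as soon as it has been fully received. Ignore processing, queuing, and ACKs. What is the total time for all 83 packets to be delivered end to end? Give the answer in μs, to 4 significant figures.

8583 μs

Per-hop transmission t_tx = L/R = 38000/3900000000 = 9.74359 μs.
Per-hop propagation t_prop = 517000/200000000 = 2585 μs.
Pipeline fill: first packet needs 3·t_tx to clear all hops; remaining 82 packets each add one t_tx.
Total = (3+83-1)·t_tx + 3·t_prop = 85·9.74359 + 3·2585 = 8583 μs.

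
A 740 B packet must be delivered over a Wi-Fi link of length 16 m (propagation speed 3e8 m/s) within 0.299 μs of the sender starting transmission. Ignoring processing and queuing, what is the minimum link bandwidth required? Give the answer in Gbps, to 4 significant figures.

24.10 Gbps

L = 5920 bits.
Propagation delay = 16 / 300000000 = 0.0533333 μs.
Transmission budget = 0.299 − 0.0533333 = 0.245667 μs.
R ≥ L / t_tx = 5920 bits / 2.45667e-07 s = 24.10 Gbps.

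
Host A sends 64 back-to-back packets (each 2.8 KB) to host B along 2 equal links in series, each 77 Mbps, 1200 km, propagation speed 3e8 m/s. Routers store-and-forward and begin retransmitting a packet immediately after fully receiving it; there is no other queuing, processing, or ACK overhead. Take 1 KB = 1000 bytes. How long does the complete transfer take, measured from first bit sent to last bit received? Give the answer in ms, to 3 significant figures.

Per-hop transmission t_tx = L/R = 22400/77000000 = 0.290909 ms.
Per-hop propagation t_prop = 1200000/300000000 = 4 ms.
Pipeline fill: first packet needs 2·t_tx to clear all hops; remaining 63 packets each add one t_tx.
Total = (2+64-1)·t_tx + 2·t_prop = 65·0.290909 + 2·4 = 26.9 ms.

26.9 ms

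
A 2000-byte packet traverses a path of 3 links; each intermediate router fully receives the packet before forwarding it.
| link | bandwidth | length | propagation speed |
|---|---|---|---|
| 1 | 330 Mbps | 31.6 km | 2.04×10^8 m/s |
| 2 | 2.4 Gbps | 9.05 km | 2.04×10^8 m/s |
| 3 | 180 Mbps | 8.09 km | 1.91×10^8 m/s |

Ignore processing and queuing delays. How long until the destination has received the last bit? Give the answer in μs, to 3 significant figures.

L = 2000 × 8 = 16000 bits.
Transmission delays (L/R per hop): 48.4848, 6.66667, 88.8889 μs; sum = 144.04 μs.
Propagation delays (d/s per hop): 154.902, 44.3627, 42.356 μs; sum = 241.621 μs.
End-to-end = 386 μs.

386 μs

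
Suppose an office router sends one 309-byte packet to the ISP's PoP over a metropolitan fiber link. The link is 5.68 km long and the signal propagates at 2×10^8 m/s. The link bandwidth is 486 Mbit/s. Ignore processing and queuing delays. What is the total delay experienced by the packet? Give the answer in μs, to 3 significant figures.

33.5 μs

L = 309 × 8 = 2472 bits.
Transmission delay = L/R = 2472 / 486000000 = 5.08642 μs.
Propagation delay = d/s = 5680 m / 200000000 m/s = 28.4 μs.
Total = 33.5 μs.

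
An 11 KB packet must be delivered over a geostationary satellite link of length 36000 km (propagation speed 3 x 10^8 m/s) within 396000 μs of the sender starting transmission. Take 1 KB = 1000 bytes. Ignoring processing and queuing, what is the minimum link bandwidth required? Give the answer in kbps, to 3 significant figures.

L = 88000 bits.
Propagation delay = 36000000 / 300000000 = 120000 μs.
Transmission budget = 396000 − 120000 = 276000 μs.
R ≥ L / t_tx = 88000 bits / 0.276 s = 319 kbps.

319 kbps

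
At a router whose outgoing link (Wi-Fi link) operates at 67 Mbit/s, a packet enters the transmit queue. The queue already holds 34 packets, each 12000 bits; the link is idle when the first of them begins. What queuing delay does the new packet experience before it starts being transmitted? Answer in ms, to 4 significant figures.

Each queued packet: L/R = 12000/67000000 = 0.179104 ms.
34 queued → 6.08955 ms.
Queuing delay = 6.090 ms.

6.090 ms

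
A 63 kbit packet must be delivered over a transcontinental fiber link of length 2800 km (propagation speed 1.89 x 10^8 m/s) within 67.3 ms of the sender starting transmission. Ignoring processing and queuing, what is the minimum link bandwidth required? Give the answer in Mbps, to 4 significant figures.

1.200 Mbps

Propagation delay = 2800000 / 189000000 = 14.8148 ms.
Transmission budget = 67.3 − 14.8148 = 52.4852 ms.
R ≥ L / t_tx = 63000 bits / 0.0524852 s = 1.200 Mbps.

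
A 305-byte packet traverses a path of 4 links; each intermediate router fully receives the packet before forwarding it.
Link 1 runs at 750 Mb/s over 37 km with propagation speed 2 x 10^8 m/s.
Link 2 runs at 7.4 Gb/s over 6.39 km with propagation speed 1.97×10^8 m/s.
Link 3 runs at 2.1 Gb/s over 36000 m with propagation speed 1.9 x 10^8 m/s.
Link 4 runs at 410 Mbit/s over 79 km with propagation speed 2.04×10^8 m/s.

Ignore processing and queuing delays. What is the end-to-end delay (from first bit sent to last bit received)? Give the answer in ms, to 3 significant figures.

0.805 ms

L = 305 × 8 = 2440 bits.
Transmission delays (L/R per hop): 0.00325333, 0.00032973, 0.0011619, 0.00595122 ms; sum = 0.0106962 ms.
Propagation delays (d/s per hop): 0.185, 0.0324365, 0.189474, 0.387255 ms; sum = 0.794165 ms.
End-to-end = 0.805 ms.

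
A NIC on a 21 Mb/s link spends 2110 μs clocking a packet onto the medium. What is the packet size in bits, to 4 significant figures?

44310 bits

L = R × t_tx = 21000000 b/s × 0.00211 s = 44310 bits.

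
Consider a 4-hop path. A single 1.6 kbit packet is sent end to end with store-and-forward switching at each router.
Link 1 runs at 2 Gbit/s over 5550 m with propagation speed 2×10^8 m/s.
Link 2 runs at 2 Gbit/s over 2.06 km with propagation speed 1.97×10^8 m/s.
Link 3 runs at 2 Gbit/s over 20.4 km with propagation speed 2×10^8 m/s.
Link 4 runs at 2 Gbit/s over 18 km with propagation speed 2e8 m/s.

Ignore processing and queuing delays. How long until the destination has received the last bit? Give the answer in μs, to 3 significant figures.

233 μs

L = 1600 bits.
Transmission delay per hop = L/R = 1600/2000000000 = 0.8 μs; 4 hops → 3.2 μs.
Propagation delays (d/s per hop): 27.75, 10.4569, 102, 90 μs; sum = 230.207 μs.
End-to-end = 233 μs.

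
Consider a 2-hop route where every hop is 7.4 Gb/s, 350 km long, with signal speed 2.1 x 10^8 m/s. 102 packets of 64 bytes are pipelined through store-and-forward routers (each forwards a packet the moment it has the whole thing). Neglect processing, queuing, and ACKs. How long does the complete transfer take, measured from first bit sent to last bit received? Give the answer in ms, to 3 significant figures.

3.34 ms

Per-hop transmission t_tx = L/R = 512/7400000000 = 6.91892e-05 ms.
Per-hop propagation t_prop = 350000/210000000 = 1.66667 ms.
Pipeline fill: first packet needs 2·t_tx to clear all hops; remaining 101 packets each add one t_tx.
Total = (2+102-1)·t_tx + 2·t_prop = 103·6.91892e-05 + 2·1.66667 = 3.34 ms.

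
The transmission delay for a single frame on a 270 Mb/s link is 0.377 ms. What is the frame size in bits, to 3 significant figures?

102000 bits

L = R × t_tx = 270000000 b/s × 0.000377 s = 101790 bits.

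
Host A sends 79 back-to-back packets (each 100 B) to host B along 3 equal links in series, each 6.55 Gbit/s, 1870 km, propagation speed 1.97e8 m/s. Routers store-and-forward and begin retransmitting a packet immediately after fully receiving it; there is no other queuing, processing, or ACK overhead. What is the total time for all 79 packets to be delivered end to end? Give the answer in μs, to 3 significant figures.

28500 μs

Per-hop transmission t_tx = L/R = 800/6550000000 = 0.122137 μs.
Per-hop propagation t_prop = 1870000/197000000 = 9492.39 μs.
Pipeline fill: first packet needs 3·t_tx to clear all hops; remaining 78 packets each add one t_tx.
Total = (3+79-1)·t_tx + 3·t_prop = 81·0.122137 + 3·9492.39 = 28500 μs.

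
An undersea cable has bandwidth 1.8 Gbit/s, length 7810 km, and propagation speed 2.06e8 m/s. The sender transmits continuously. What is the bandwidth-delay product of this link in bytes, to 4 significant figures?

8530000 bytes

Propagation delay = 7810000 / 206000000 = 0.0379126 s.
BDP = R × t_prop = 1800000000 × 0.0379126 = 68242700 bits.
In bytes: 68242700/8 = 8530000 bytes.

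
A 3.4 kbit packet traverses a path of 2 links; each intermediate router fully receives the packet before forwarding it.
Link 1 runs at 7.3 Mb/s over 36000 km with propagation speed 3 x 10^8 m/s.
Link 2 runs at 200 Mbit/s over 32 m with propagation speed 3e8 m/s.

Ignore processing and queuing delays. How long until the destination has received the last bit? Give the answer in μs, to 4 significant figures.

L = 3400 bits.
Transmission delays (L/R per hop): 465.753, 17 μs; sum = 482.753 μs.
Propagation delays (d/s per hop): 120000, 0.106667 μs; sum = 120000 μs.
End-to-end = 120500 μs.

120500 μs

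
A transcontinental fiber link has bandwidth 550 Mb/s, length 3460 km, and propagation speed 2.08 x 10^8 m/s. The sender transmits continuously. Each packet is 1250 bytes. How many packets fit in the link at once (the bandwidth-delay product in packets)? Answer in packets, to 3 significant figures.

Propagation delay = 3460000 / 208000000 = 0.0166346 s.
BDP = R × t_prop = 550000000 × 0.0166346 = 9149040 bits.
In packets of 10000 bits: 915 packets.

915 packets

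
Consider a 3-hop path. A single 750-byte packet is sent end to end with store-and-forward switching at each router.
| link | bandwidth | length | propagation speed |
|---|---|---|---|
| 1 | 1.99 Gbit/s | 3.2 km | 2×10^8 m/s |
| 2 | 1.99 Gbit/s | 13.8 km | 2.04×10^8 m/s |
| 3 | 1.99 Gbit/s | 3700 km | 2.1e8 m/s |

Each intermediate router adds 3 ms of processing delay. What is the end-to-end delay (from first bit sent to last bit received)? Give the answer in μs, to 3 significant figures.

L = 750 × 8 = 6000 bits.
Transmission delay per hop = L/R = 6000/1990000000 = 3.01508 μs; 3 hops → 9.04523 μs.
Propagation delays (d/s per hop): 16, 67.6471, 17619 μs; sum = 17702.7 μs.
Processing at 2 router(s): 2 × 3 ms = 6000 μs.
End-to-end = 23700 μs.

23700 μs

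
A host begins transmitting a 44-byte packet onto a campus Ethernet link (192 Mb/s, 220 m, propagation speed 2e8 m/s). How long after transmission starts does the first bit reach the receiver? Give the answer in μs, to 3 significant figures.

First bit experiences only propagation delay: d/s = 220/200000000 = 1.10 μs.

1.10 μs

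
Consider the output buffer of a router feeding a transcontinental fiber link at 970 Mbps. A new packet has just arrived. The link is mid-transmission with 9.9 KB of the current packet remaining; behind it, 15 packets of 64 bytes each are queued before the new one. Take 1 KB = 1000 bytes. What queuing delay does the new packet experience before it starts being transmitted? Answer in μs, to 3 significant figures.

Each queued packet: L/R = 512/970000000 = 0.527835 μs.
15 queued → 7.91753 μs.
Plus remaining 79200 bits of current packet: 81.6495 μs.
Queuing delay = 89.6 μs.

89.6 μs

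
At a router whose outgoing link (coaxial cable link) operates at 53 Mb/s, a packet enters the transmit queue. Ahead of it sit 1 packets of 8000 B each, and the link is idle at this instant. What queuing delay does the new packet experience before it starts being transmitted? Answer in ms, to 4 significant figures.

1.208 ms

Each queued packet: L/R = 64000/53000000 = 1.20755 ms.
1 queued → 1.20755 ms.
Queuing delay = 1.208 ms.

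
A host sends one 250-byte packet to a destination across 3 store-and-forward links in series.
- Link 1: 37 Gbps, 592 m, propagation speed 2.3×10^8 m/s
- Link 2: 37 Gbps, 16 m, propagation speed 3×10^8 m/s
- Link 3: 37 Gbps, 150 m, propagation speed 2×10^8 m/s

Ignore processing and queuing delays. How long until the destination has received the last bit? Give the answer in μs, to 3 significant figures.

3.54 μs

L = 250 × 8 = 2000 bits.
Transmission delay per hop = L/R = 2000/37000000000 = 0.0540541 μs; 3 hops → 0.162162 μs.
Propagation delays (d/s per hop): 2.57391, 0.0533333, 0.75 μs; sum = 3.37725 μs.
End-to-end = 3.54 μs.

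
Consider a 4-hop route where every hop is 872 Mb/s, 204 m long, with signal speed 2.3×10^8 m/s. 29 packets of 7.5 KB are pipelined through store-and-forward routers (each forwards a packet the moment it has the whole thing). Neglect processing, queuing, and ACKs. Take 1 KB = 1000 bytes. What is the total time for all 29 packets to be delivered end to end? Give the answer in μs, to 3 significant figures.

Per-hop transmission t_tx = L/R = 60000/872000000 = 68.8073 μs.
Per-hop propagation t_prop = 204/2.3e+08 = 0.886957 μs.
Pipeline fill: first packet needs 4·t_tx to clear all hops; remaining 28 packets each add one t_tx.
Total = (4+29-1)·t_tx + 4·t_prop = 32·68.8073 + 4·0.886957 = 2210 μs.

2210 μs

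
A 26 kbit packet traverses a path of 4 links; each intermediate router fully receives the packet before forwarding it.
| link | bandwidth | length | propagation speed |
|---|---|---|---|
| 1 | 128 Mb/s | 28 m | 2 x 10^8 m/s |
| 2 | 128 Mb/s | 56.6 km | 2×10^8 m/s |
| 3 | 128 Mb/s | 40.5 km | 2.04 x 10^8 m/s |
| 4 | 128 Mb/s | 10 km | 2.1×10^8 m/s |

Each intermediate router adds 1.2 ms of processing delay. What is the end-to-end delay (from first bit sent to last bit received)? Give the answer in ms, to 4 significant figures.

L = 26000 bits.
Transmission delay per hop = L/R = 26000/128000000 = 0.203125 ms; 4 hops → 0.8125 ms.
Propagation delays (d/s per hop): 0.00014, 0.283, 0.198529, 0.047619 ms; sum = 0.529288 ms.
Processing at 3 router(s): 3 × 1.2 ms = 3.6 ms.
End-to-end = 4.942 ms.

4.942 ms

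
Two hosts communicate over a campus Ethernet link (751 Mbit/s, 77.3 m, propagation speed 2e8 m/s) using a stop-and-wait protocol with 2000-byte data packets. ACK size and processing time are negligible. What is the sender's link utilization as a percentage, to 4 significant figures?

t_tx = L/R = 16000/751000000 = 2.13049e-05 s.
t_prop = 77.3/200000000 = 3.865e-07 s; RTT = 7.73e-07 s.
Cycle = t_tx + RTT = 2.20779e-05 s.
Utilization = t_tx / cycle = 2.13049e-05/2.20779e-05 = 96.50 %.

96.50 %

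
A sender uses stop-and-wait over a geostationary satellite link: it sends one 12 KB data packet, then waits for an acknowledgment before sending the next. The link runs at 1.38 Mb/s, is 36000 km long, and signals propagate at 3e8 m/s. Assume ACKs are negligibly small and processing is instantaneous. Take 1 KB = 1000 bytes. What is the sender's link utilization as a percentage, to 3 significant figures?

t_tx = L/R = 96000/1380000 = 0.0695652 s.
t_prop = 36000000/300000000 = 0.12 s; RTT = 0.24 s.
Cycle = t_tx + RTT = 0.309565 s.
Utilization = t_tx / cycle = 0.0695652/0.309565 = 22.5 %.

22.5 %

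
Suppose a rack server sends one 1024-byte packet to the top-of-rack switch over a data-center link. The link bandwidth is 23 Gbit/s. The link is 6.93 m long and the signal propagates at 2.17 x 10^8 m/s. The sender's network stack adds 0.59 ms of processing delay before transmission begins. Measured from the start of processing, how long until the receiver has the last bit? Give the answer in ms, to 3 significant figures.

L = 1024 × 8 = 8192 bits.
Transmission delay = L/R = 8192 / 23000000000 = 0.000356174 ms.
Propagation delay = d/s = 6.93 m / 217000000 m/s = 3.19355e-05 ms.
Plus processing delay 0.59 ms = 0.59 ms.
Total = 0.590 ms.

0.590 ms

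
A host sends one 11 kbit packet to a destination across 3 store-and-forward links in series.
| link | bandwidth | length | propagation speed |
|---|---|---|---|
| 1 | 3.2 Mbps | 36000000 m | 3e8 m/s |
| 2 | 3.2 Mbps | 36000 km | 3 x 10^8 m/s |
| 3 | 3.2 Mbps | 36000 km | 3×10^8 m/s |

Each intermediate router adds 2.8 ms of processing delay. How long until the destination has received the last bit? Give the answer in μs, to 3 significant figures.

376000 μs

L = 11000 bits.
Transmission delay per hop = L/R = 11000/3200000 = 3437.5 μs; 3 hops → 10312.5 μs.
Propagation delays (d/s per hop): 120000, 120000, 120000 μs; sum = 360000 μs.
Processing at 2 router(s): 2 × 2.8 ms = 5600 μs.
End-to-end = 376000 μs.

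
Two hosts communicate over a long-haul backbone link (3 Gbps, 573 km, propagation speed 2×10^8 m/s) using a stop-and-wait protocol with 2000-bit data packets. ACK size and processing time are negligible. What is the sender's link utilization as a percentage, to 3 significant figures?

0.0116 %

t_tx = L/R = 2000/3000000000 = 6.66667e-07 s.
t_prop = 573000/200000000 = 0.002865 s; RTT = 0.00573 s.
Cycle = t_tx + RTT = 0.00573067 s.
Utilization = t_tx / cycle = 6.66667e-07/0.00573067 = 0.0116 %.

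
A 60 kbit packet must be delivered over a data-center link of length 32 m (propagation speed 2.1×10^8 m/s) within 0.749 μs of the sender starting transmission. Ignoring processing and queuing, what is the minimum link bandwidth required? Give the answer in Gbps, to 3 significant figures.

Propagation delay = 32 / 210000000 = 0.152381 μs.
Transmission budget = 0.749 − 0.152381 = 0.596619 μs.
R ≥ L / t_tx = 60000 bits / 5.96619e-07 s = 101 Gbps.

101 Gbps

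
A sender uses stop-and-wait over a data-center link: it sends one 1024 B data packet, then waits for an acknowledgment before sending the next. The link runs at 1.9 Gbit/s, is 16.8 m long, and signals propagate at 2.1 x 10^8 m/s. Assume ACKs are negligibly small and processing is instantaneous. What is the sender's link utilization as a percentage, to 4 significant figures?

t_tx = L/R = 8192/1900000000 = 4.31158e-06 s.
t_prop = 16.8/210000000 = 8e-08 s; RTT = 1.6e-07 s.
Cycle = t_tx + RTT = 4.47158e-06 s.
Utilization = t_tx / cycle = 4.31158e-06/4.47158e-06 = 96.42 %.

96.42 %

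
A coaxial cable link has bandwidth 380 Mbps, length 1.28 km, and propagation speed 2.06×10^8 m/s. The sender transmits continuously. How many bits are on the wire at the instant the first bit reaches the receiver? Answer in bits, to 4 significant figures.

2361 bits

Propagation delay = 1280 / 206000000 = 6.21359e-06 s.
BDP = R × t_prop = 380000000 × 6.21359e-06 = 2361.17 bits.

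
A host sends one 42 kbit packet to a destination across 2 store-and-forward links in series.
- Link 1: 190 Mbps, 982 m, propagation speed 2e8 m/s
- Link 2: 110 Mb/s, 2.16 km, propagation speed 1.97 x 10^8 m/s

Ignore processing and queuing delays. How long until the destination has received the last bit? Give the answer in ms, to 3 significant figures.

0.619 ms

L = 42000 bits.
Transmission delays (L/R per hop): 0.221053, 0.381818 ms; sum = 0.602871 ms.
Propagation delays (d/s per hop): 0.00491, 0.0109645 ms; sum = 0.0158745 ms.
End-to-end = 0.619 ms.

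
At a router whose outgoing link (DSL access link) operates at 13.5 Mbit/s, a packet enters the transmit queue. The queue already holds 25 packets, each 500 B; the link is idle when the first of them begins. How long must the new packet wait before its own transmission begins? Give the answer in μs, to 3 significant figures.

Each queued packet: L/R = 4000/13500000 = 296.296 μs.
25 queued → 7407.41 μs.
Queuing delay = 7410 μs.

7410 μs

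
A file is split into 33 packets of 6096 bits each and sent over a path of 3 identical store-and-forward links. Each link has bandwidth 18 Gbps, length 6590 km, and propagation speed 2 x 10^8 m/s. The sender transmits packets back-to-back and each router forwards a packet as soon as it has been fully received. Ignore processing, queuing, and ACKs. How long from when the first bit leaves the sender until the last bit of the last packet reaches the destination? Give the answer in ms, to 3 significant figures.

98.9 ms

Per-hop transmission t_tx = L/R = 6096/18000000000 = 0.000338667 ms.
Per-hop propagation t_prop = 6590000/200000000 = 32.95 ms.
Pipeline fill: first packet needs 3·t_tx to clear all hops; remaining 32 packets each add one t_tx.
Total = (3+33-1)·t_tx + 3·t_prop = 35·0.000338667 + 3·32.95 = 98.9 ms.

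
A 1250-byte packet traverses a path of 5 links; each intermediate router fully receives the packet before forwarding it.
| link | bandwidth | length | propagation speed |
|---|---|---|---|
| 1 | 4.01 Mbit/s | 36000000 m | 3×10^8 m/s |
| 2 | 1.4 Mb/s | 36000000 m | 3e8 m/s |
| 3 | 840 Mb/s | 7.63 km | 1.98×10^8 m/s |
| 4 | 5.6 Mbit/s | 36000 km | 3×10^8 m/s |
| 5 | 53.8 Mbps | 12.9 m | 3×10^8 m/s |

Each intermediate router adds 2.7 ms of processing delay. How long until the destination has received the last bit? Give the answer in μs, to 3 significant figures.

382000 μs

L = 1250 × 8 = 10000 bits.
Transmission delays (L/R per hop): 2493.77, 7142.86, 11.9048, 1785.71, 185.874 μs; sum = 11620.1 μs.
Propagation delays (d/s per hop): 120000, 120000, 38.5354, 120000, 0.043 μs; sum = 360039 μs.
Processing at 4 router(s): 4 × 2.7 ms = 10800 μs.
End-to-end = 382000 μs.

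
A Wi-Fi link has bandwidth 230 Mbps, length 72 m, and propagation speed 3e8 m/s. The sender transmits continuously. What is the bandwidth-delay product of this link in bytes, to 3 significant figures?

Propagation delay = 72 / 300000000 = 2.4e-07 s.
BDP = R × t_prop = 230000000 × 2.4e-07 = 55.2 bits.
In bytes: 55.2/8 = 6.90 bytes.

6.90 bytes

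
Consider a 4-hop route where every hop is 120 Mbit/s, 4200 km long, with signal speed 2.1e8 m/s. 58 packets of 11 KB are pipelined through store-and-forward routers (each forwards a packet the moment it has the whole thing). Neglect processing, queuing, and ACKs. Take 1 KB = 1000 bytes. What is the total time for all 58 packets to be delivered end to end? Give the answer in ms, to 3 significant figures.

Per-hop transmission t_tx = L/R = 88000/120000000 = 0.733333 ms.
Per-hop propagation t_prop = 4200000/210000000 = 20 ms.
Pipeline fill: first packet needs 4·t_tx to clear all hops; remaining 57 packets each add one t_tx.
Total = (4+58-1)·t_tx + 4·t_prop = 61·0.733333 + 4·20 = 125 ms.

125 ms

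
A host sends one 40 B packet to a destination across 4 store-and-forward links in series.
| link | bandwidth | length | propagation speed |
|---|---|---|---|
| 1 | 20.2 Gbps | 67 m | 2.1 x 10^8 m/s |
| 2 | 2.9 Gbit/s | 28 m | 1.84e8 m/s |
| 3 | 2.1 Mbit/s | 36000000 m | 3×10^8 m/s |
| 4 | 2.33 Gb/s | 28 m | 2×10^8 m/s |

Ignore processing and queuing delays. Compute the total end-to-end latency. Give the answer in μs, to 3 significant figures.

L = 40 × 8 = 320 bits.
Transmission delays (L/R per hop): 0.0158416, 0.110345, 152.381, 0.137339 μs; sum = 152.644 μs.
Propagation delays (d/s per hop): 0.319048, 0.152174, 120000, 0.14 μs; sum = 120001 μs.
End-to-end = 120000 μs.

120000 μs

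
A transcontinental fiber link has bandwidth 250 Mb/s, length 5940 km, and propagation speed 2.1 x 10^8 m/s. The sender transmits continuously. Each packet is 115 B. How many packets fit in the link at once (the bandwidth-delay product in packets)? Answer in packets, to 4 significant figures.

7686 packets

Propagation delay = 5940000 / 210000000 = 0.0282857 s.
BDP = R × t_prop = 250000000 × 0.0282857 = 7071430 bits.
In packets of 920 bits: 7686 packets.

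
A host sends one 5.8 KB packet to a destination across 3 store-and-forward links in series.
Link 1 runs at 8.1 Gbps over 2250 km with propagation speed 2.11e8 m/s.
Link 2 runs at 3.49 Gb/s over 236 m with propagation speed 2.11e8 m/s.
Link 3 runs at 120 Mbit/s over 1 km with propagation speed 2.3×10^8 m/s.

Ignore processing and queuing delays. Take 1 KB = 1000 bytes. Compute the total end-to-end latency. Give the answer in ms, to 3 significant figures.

L = 46400 bits.
Transmission delays (L/R per hop): 0.0057284, 0.0132951, 0.386667 ms; sum = 0.40569 ms.
Propagation delays (d/s per hop): 10.6635, 0.00111848, 0.00434783 ms; sum = 10.669 ms.
End-to-end = 11.1 ms.

11.1 ms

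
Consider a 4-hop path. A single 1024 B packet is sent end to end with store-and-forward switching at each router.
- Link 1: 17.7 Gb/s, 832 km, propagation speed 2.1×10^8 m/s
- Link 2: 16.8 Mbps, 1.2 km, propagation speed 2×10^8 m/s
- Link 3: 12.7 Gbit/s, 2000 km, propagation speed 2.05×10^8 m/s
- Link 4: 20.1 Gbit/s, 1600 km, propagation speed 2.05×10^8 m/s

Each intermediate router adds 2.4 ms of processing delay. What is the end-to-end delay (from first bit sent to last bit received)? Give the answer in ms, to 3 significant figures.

L = 1024 × 8 = 8192 bits.
Transmission delays (L/R per hop): 0.000462825, 0.487619, 0.000645039, 0.000407562 ms; sum = 0.489134 ms.
Propagation delays (d/s per hop): 3.9619, 0.006, 9.7561, 7.80488 ms; sum = 21.5289 ms.
Processing at 3 router(s): 3 × 2.4 ms = 7.2 ms.
End-to-end = 29.2 ms.

29.2 ms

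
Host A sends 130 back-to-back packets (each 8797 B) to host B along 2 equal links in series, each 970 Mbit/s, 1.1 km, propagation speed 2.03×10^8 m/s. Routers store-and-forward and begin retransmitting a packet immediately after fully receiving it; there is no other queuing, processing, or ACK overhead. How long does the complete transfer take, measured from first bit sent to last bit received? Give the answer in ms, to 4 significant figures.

Per-hop transmission t_tx = L/R = 70376/970000000 = 0.0725526 ms.
Per-hop propagation t_prop = 1100/2.03e+08 = 0.00541872 ms.
Pipeline fill: first packet needs 2·t_tx to clear all hops; remaining 129 packets each add one t_tx.
Total = (2+130-1)·t_tx + 2·t_prop = 131·0.0725526 + 2·0.00541872 = 9.515 ms.

9.515 ms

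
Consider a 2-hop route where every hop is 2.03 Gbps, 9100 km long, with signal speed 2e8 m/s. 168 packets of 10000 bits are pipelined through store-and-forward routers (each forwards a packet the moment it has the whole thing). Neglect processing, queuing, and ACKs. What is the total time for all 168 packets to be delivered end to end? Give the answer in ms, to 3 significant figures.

Per-hop transmission t_tx = L/R = 10000/2.03e+09 = 0.00492611 ms.
Per-hop propagation t_prop = 9100000/200000000 = 45.5 ms.
Pipeline fill: first packet needs 2·t_tx to clear all hops; remaining 167 packets each add one t_tx.
Total = (2+168-1)·t_tx + 2·t_prop = 169·0.00492611 + 2·45.5 = 91.8 ms.

91.8 ms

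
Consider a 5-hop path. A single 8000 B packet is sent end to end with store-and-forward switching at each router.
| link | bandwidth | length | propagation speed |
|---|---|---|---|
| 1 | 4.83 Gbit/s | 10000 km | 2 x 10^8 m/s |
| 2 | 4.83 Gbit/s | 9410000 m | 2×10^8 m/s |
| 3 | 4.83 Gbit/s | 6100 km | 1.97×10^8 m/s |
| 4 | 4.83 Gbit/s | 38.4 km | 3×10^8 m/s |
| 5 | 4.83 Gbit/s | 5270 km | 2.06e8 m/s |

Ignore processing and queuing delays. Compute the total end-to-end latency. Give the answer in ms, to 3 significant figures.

L = 8000 × 8 = 64000 bits.
Transmission delay per hop = L/R = 64000/4830000000 = 0.0132505 ms; 5 hops → 0.0662526 ms.
Propagation delays (d/s per hop): 50, 47.05, 30.9645, 0.128, 25.5825 ms; sum = 153.725 ms.
End-to-end = 154 ms.

154 ms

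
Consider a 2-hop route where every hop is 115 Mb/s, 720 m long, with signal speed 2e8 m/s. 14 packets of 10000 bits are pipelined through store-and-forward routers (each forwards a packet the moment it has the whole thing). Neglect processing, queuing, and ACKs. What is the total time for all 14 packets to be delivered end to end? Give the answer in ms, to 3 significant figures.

1.31 ms

Per-hop transmission t_tx = L/R = 10000/115000000 = 0.0869565 ms.
Per-hop propagation t_prop = 720/200000000 = 0.0036 ms.
Pipeline fill: first packet needs 2·t_tx to clear all hops; remaining 13 packets each add one t_tx.
Total = (2+14-1)·t_tx + 2·t_prop = 15·0.0869565 + 2·0.0036 = 1.31 ms.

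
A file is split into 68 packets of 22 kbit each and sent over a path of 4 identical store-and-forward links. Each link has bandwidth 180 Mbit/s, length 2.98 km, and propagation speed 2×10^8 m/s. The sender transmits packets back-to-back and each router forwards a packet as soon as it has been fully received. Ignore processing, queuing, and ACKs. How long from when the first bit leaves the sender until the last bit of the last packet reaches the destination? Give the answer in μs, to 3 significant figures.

8740 μs

Per-hop transmission t_tx = L/R = 22000/180000000 = 122.222 μs.
Per-hop propagation t_prop = 2980/200000000 = 14.9 μs.
Pipeline fill: first packet needs 4·t_tx to clear all hops; remaining 67 packets each add one t_tx.
Total = (4+68-1)·t_tx + 4·t_prop = 71·122.222 + 4·14.9 = 8740 μs.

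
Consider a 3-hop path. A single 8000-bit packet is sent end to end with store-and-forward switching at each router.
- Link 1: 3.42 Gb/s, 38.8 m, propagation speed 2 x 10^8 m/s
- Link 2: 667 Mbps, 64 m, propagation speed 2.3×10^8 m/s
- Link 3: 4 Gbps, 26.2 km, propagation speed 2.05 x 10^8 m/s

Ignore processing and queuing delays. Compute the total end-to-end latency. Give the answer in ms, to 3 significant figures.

0.145 ms

Transmission delays (L/R per hop): 0.00233918, 0.011994, 0.002 ms; sum = 0.0163332 ms.
Propagation delays (d/s per hop): 0.000194, 0.000278261, 0.127805 ms; sum = 0.128277 ms.
End-to-end = 0.145 ms.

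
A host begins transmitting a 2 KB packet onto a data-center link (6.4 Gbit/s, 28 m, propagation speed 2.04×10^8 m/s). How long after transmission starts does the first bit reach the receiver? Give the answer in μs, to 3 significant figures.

First bit experiences only propagation delay: d/s = 28/204000000 = 0.137 μs.

0.137 μs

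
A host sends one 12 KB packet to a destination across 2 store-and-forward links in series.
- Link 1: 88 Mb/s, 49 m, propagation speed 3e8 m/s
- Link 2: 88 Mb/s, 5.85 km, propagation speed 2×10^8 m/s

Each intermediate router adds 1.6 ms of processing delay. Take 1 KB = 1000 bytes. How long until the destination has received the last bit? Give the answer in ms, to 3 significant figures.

3.81 ms

L = 96000 bits.
Transmission delay per hop = L/R = 96000/88000000 = 1.09091 ms; 2 hops → 2.18182 ms.
Propagation delays (d/s per hop): 0.000163333, 0.02925 ms; sum = 0.0294133 ms.
Processing at 1 router(s): 1 × 1.6 ms = 1.6 ms.
End-to-end = 3.81 ms.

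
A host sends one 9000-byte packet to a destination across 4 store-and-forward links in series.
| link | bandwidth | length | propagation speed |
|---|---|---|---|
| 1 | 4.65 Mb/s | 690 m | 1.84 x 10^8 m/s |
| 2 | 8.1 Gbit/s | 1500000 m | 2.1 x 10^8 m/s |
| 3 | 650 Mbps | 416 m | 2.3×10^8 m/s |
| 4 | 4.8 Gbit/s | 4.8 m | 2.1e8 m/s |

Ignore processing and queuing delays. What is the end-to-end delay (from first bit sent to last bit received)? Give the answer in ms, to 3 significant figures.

L = 9000 × 8 = 72000 bits.
Transmission delays (L/R per hop): 15.4839, 0.00888889, 0.110769, 0.015 ms; sum = 15.6185 ms.
Propagation delays (d/s per hop): 0.00375, 7.14286, 0.0018087, 2.28571e-05 ms; sum = 7.14844 ms.
End-to-end = 22.8 ms.

22.8 ms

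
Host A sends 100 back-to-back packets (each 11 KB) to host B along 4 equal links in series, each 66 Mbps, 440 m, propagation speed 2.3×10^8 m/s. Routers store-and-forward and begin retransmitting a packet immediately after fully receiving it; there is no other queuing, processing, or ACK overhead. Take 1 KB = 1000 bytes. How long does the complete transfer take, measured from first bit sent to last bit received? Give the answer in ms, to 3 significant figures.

Per-hop transmission t_tx = L/R = 88000/66000000 = 1.33333 ms.
Per-hop propagation t_prop = 440/2.3e+08 = 0.00191304 ms.
Pipeline fill: first packet needs 4·t_tx to clear all hops; remaining 99 packets each add one t_tx.
Total = (4+100-1)·t_tx + 4·t_prop = 103·1.33333 + 4·0.00191304 = 137 ms.

137 ms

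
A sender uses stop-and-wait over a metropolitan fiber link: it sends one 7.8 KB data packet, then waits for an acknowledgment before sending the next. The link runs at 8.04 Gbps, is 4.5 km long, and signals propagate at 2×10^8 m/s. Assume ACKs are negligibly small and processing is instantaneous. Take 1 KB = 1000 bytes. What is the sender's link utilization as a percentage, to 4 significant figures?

14.71 %

t_tx = L/R = 62400/8.04e+09 = 7.76119e-06 s.
t_prop = 4500/200000000 = 2.25e-05 s; RTT = 4.5e-05 s.
Cycle = t_tx + RTT = 5.27612e-05 s.
Utilization = t_tx / cycle = 7.76119e-06/5.27612e-05 = 14.71 %.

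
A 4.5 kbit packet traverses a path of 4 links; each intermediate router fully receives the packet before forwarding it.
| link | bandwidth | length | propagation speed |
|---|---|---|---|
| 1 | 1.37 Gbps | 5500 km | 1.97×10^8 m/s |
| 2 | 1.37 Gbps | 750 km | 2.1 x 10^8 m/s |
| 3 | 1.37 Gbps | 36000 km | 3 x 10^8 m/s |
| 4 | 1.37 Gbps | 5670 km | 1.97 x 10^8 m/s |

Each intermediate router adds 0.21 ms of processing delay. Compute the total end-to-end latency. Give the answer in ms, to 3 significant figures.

L = 4500 bits.
Transmission delay per hop = L/R = 4500/1370000000 = 0.00328467 ms; 4 hops → 0.0131387 ms.
Propagation delays (d/s per hop): 27.9188, 3.57143, 120, 28.7817 ms; sum = 180.272 ms.
Processing at 3 router(s): 3 × 0.21 ms = 0.63 ms.
End-to-end = 181 ms.

181 ms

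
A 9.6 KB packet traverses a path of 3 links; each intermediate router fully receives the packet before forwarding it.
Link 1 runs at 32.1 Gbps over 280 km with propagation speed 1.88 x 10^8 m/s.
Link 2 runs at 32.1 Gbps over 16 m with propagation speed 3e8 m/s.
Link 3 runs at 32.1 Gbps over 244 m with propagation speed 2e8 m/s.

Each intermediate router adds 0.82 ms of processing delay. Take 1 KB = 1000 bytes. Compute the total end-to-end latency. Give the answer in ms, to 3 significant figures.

L = 76800 bits.
Transmission delay per hop = L/R = 76800/32100000000 = 0.00239252 ms; 3 hops → 0.00717757 ms.
Propagation delays (d/s per hop): 1.48936, 5.33333e-05, 0.00122 ms; sum = 1.49064 ms.
Processing at 2 router(s): 2 × 0.82 ms = 1.64 ms.
End-to-end = 3.14 ms.

3.14 ms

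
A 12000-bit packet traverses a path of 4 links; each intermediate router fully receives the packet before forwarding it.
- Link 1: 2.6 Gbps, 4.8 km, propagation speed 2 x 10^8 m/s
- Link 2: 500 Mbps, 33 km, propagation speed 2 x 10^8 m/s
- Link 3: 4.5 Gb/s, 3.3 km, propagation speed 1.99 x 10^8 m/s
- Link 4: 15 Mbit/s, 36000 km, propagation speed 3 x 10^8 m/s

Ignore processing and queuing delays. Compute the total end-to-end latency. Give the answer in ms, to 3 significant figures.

Transmission delays (L/R per hop): 0.00461538, 0.024, 0.00266667, 0.8 ms; sum = 0.831282 ms.
Propagation delays (d/s per hop): 0.024, 0.165, 0.0165829, 120 ms; sum = 120.206 ms.
End-to-end = 121 ms.

121 ms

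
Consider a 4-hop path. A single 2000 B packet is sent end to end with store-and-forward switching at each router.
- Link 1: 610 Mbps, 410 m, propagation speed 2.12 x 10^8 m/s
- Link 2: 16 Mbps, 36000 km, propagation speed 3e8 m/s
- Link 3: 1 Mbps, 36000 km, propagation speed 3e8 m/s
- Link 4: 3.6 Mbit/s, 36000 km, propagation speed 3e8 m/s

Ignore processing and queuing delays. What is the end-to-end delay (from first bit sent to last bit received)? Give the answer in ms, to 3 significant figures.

381 ms

L = 2000 × 8 = 16000 bits.
Transmission delays (L/R per hop): 0.0262295, 1, 16, 4.44444 ms; sum = 21.4707 ms.
Propagation delays (d/s per hop): 0.00193396, 120, 120, 120 ms; sum = 360.002 ms.
End-to-end = 381 ms.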